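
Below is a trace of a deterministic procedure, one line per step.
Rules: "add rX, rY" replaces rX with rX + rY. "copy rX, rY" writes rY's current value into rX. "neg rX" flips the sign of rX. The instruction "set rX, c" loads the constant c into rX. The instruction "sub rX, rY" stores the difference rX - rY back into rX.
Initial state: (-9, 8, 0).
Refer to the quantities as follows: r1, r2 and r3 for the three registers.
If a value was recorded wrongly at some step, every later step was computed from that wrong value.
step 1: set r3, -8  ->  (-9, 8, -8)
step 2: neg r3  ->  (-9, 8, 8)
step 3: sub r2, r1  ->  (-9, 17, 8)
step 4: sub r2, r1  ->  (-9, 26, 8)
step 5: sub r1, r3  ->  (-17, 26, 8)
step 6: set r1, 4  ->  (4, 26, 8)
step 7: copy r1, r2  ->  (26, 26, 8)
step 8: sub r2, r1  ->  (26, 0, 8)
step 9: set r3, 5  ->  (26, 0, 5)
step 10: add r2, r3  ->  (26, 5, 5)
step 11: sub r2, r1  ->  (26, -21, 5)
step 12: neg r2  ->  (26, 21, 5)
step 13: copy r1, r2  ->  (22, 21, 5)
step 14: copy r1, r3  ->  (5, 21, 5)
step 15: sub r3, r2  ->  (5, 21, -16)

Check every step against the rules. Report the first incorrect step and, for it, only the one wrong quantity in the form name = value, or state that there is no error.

Recomputing the run from the initial state:
step 1: r1 = -9, r2 = 8, r3 = -8
step 2: r1 = -9, r2 = 8, r3 = 8
step 3: r1 = -9, r2 = 17, r3 = 8
step 4: r1 = -9, r2 = 26, r3 = 8
step 5: r1 = -17, r2 = 26, r3 = 8
step 6: r1 = 4, r2 = 26, r3 = 8
step 7: r1 = 26, r2 = 26, r3 = 8
step 8: r1 = 26, r2 = 0, r3 = 8
step 9: r1 = 26, r2 = 0, r3 = 5
step 10: r1 = 26, r2 = 5, r3 = 5
step 11: r1 = 26, r2 = -21, r3 = 5
step 12: r1 = 26, r2 = 21, r3 = 5
step 13: r1 = 21, r2 = 21, r3 = 5
step 14: r1 = 5, r2 = 21, r3 = 5
step 15: r1 = 5, r2 = 21, r3 = -16
The first disagreement with the trace is at step 13, where the value should be r1 = 21.

step 13, r1 = 21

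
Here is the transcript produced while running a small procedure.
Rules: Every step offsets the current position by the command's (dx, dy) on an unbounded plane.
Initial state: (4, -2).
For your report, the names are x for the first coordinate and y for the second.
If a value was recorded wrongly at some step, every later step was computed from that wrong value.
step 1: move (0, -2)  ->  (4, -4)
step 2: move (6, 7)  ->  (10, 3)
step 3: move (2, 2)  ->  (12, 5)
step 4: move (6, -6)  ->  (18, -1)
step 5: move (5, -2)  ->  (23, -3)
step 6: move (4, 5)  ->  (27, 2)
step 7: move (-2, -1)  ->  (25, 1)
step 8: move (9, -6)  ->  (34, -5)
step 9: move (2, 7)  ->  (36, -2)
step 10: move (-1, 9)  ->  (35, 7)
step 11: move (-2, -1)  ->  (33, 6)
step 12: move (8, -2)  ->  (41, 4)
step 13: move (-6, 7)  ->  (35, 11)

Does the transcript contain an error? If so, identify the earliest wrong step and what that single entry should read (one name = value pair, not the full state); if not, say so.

step 9, y = 2

Recomputing the run from the initial state:
step 1: x = 4, y = -4
step 2: x = 10, y = 3
step 3: x = 12, y = 5
step 4: x = 18, y = -1
step 5: x = 23, y = -3
step 6: x = 27, y = 2
step 7: x = 25, y = 1
step 8: x = 34, y = -5
step 9: x = 36, y = 2
step 10: x = 35, y = 11
step 11: x = 33, y = 10
step 12: x = 41, y = 8
step 13: x = 35, y = 15
The first disagreement with the transcript is at step 9, where the value should be y = 2.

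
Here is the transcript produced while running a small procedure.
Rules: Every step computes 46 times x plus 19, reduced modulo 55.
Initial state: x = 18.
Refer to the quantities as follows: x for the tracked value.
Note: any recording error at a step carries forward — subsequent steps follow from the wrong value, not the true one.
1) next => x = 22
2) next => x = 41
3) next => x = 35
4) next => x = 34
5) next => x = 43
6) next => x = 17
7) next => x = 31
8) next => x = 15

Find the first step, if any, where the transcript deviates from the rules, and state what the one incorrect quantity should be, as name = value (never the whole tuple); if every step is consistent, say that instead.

no error

1. x = (46*18 + 19) mod 55 = 22 (consistent with the transcript)
2. x = (46*22 + 19) mod 55 = 41 (same as recorded)
3. x = (46*41 + 19) mod 55 = 35 (no discrepancy)
4. x = (46*35 + 19) mod 55 = 34 (no discrepancy)
5. x = (46*34 + 19) mod 55 = 43 (matches)
6. x = (46*43 + 19) mod 55 = 17 (matches)
7. x = (46*17 + 19) mod 55 = 31 (matches)
8. x = (46*31 + 19) mod 55 = 15 (agrees with the transcript)
All entries verified; no error found.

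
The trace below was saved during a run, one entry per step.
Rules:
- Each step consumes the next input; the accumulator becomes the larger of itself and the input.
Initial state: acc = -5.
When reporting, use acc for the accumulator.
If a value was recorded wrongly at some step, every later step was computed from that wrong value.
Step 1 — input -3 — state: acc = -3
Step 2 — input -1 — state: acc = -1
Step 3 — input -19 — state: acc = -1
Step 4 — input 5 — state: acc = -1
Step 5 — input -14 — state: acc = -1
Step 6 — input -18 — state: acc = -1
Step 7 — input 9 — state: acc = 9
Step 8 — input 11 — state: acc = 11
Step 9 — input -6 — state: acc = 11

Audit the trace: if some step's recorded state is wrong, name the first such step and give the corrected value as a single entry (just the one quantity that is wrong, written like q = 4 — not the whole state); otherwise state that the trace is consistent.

step 1: acc = max(-5, -3) = -3 -> checks out
step 2: acc = max(-3, -1) = -1 -> checks out
step 3: acc = max(-1, -19) = -1 -> exactly as logged
step 4: acc = max(-1, 5) = 5 -> the recorded entry deviates here
First deviation found at step 4; the corrected entry is acc = 5.

step 4, acc = 5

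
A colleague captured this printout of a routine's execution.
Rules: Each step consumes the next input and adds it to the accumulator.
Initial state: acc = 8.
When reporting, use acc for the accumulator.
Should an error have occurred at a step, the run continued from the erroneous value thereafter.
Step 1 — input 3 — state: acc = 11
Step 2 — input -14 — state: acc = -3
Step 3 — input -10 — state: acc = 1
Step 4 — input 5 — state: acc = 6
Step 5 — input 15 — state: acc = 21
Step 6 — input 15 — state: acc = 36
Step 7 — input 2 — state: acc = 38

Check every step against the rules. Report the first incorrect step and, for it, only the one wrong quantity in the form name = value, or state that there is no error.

step 3, acc = -13

Recomputing the run from the initial state:
step 1: acc = 11
step 2: acc = -3
step 3: acc = -13
step 4: acc = -8
step 5: acc = 7
step 6: acc = 22
step 7: acc = 24
The first disagreement with the printout is at step 3, where the value should be acc = -13.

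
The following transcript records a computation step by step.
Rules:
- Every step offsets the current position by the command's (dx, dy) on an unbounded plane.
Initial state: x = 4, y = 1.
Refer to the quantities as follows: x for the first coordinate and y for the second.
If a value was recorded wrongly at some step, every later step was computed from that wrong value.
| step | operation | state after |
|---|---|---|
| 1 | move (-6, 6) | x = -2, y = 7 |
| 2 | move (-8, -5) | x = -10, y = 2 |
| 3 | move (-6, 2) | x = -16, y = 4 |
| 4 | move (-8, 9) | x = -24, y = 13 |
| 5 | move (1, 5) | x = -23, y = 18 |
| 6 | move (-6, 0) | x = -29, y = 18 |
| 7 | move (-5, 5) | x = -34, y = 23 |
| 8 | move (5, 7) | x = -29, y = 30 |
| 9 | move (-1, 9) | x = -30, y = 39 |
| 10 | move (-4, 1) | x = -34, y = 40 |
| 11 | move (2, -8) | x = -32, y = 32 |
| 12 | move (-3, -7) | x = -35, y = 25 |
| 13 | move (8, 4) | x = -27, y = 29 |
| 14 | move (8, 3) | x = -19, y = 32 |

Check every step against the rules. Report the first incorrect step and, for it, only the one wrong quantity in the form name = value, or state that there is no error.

no error

Recomputing the run from the initial state:
step 1: x = -2, y = 7
step 2: x = -10, y = 2
step 3: x = -16, y = 4
step 4: x = -24, y = 13
step 5: x = -23, y = 18
step 6: x = -29, y = 18
step 7: x = -34, y = 23
step 8: x = -29, y = 30
step 9: x = -30, y = 39
step 10: x = -34, y = 40
step 11: x = -32, y = 32
step 12: x = -35, y = 25
step 13: x = -27, y = 29
step 14: x = -19, y = 32
This matches the transcript at every step.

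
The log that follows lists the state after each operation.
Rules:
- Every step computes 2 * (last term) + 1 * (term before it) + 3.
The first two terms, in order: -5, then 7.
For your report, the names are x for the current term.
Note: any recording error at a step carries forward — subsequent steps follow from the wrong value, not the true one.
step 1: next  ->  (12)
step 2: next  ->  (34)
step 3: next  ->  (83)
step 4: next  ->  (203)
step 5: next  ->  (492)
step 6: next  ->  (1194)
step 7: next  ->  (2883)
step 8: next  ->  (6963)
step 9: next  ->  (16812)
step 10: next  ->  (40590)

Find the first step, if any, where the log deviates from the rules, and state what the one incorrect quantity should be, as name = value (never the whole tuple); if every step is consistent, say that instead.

step 1: x = 2*(7) + (1)*(-5) + (3) = 12 -> confirmed correct
step 2: x = 2*(12) + (1)*(7) + (3) = 34 -> checks out
step 3: x = 2*(34) + (1)*(12) + (3) = 83 -> in agreement
step 4: x = 2*(83) + (1)*(34) + (3) = 203 -> exactly as logged
step 5: x = 2*(203) + (1)*(83) + (3) = 492 -> verified
step 6: x = 2*(492) + (1)*(203) + (3) = 1190 -> not what was recorded
Step 6 is the first one off; corrected, x = 1190.

step 6, x = 1190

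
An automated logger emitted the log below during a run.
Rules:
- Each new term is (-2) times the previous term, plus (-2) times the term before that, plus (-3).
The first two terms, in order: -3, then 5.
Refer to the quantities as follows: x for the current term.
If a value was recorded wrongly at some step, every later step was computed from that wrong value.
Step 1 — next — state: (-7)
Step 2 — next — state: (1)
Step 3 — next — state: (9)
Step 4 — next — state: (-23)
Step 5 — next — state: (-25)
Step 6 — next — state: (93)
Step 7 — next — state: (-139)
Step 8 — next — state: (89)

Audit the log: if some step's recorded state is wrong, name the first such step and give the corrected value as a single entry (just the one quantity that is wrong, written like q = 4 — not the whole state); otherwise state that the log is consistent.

step 1: x = -2*(5) + (-2)*(-3) + (-3) = -7 -> agrees with the log
step 2: x = -2*(-7) + (-2)*(5) + (-3) = 1 -> same as recorded
step 3: x = -2*(1) + (-2)*(-7) + (-3) = 9 -> confirmed correct
step 4: x = -2*(9) + (-2)*(1) + (-3) = -23 -> in agreement
step 5: x = -2*(-23) + (-2)*(9) + (-3) = 25 -> the log has a different value
Step 5 is the first one off; corrected, x = 25.

step 5, x = 25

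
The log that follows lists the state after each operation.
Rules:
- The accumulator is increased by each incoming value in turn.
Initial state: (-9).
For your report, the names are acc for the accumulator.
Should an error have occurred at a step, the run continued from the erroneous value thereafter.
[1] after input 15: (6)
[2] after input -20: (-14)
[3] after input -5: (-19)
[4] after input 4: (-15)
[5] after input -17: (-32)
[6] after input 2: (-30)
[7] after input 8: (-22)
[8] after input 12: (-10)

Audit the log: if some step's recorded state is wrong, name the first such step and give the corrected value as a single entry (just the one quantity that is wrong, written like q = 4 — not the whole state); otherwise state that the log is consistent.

no error

1. acc = -9 + 15 = 6 (verified)
2. acc = 6 + -20 = -14 (exactly as logged)
3. acc = -14 + -5 = -19 (same as recorded)
4. acc = -19 + 4 = -15 (matches)
5. acc = -15 + -17 = -32 (checks out)
6. acc = -32 + 2 = -30 (matches)
7. acc = -30 + 8 = -22 (matches)
8. acc = -22 + 12 = -10 (consistent with the log)
The whole run recomputes cleanly — no discrepancies.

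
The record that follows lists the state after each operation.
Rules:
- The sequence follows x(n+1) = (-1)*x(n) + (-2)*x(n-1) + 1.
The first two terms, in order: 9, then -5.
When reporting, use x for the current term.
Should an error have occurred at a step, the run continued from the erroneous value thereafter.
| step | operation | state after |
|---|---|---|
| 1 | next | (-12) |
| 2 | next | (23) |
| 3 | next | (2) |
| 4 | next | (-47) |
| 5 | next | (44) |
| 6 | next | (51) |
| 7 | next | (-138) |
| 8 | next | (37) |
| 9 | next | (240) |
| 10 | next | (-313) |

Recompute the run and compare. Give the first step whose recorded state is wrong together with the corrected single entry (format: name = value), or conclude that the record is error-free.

no error

1. x = -1*(-5) + (-2)*(9) + (1) = -12 (same as recorded)
2. x = -1*(-12) + (-2)*(-5) + (1) = 23 (same as recorded)
3. x = -1*(23) + (-2)*(-12) + (1) = 2 (consistent with the record)
4. x = -1*(2) + (-2)*(23) + (1) = -47 (verified)
5. x = -1*(-47) + (-2)*(2) + (1) = 44 (confirmed correct)
6. x = -1*(44) + (-2)*(-47) + (1) = 51 (exactly as logged)
7. x = -1*(51) + (-2)*(44) + (1) = -138 (in agreement)
8. x = -1*(-138) + (-2)*(51) + (1) = 37 (consistent with the record)
9. x = -1*(37) + (-2)*(-138) + (1) = 240 (verified)
10. x = -1*(240) + (-2)*(37) + (1) = -313 (verified)
The whole run recomputes cleanly — no discrepancies.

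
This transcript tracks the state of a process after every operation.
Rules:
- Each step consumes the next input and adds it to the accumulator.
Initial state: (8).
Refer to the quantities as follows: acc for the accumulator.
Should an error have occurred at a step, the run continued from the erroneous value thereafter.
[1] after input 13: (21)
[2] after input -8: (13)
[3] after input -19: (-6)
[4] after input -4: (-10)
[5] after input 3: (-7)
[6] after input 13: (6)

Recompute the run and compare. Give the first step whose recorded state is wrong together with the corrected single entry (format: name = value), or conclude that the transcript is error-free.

no error

1. acc = 8 + 13 = 21 (no discrepancy)
2. acc = 21 + -8 = 13 (checks out)
3. acc = 13 + -19 = -6 (agrees with the transcript)
4. acc = -6 + -4 = -10 (exactly as logged)
5. acc = -10 + 3 = -7 (agrees with the transcript)
6. acc = -7 + 13 = 6 (verified)
Each recorded entry agrees with the recomputation.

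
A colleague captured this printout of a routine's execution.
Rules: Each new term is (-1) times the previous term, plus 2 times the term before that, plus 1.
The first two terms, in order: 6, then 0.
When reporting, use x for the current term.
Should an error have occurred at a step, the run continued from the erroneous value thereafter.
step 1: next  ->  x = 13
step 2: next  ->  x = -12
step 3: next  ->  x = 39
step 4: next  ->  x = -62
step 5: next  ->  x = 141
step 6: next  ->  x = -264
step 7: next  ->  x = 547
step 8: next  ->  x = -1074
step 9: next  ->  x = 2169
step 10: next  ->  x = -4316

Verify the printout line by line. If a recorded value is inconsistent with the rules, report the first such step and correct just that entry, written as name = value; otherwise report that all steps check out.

1. x = -1*(0) + (2)*(6) + (1) = 13 (agrees with the printout)
2. x = -1*(13) + (2)*(0) + (1) = -12 (consistent with the printout)
3. x = -1*(-12) + (2)*(13) + (1) = 39 (same as recorded)
4. x = -1*(39) + (2)*(-12) + (1) = -62 (confirmed correct)
5. x = -1*(-62) + (2)*(39) + (1) = 141 (verified)
6. x = -1*(141) + (2)*(-62) + (1) = -264 (matches)
7. x = -1*(-264) + (2)*(141) + (1) = 547 (no discrepancy)
8. x = -1*(547) + (2)*(-264) + (1) = -1074 (confirmed correct)
9. x = -1*(-1074) + (2)*(547) + (1) = 2169 (agrees with the printout)
10. x = -1*(2169) + (2)*(-1074) + (1) = -4316 (consistent with the printout)
All steps check out; nothing to correct.

no error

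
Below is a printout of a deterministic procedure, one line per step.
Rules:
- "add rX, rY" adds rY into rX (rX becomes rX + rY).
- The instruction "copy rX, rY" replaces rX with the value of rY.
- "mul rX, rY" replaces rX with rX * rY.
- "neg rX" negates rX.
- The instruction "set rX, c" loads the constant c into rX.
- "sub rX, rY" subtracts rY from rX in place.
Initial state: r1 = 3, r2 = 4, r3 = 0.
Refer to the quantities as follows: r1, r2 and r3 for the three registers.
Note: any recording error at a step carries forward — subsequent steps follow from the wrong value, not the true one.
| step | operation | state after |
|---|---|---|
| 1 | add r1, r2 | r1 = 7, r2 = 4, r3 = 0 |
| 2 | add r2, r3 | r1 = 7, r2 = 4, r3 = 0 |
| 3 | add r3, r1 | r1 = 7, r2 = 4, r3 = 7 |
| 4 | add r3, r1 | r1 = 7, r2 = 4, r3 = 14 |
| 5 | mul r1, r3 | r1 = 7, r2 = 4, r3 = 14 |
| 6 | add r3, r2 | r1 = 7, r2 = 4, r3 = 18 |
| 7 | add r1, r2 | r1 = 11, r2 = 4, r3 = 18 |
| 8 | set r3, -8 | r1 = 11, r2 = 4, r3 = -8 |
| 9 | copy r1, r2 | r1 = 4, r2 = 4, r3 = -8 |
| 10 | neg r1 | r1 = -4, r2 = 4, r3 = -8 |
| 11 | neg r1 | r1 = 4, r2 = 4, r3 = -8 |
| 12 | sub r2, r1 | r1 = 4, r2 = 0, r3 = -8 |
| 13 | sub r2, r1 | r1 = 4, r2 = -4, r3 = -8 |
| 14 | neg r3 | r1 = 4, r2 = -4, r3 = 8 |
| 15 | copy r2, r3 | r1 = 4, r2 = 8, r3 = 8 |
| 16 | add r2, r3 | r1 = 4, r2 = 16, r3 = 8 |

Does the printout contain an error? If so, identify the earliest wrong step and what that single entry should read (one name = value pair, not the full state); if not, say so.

step 5, r1 = 98

Step 1: r1 = 3 + 4 = 7 — same as recorded.
Step 2: r2 = 4 + 0 = 4 — agrees with the printout.
Step 3: r3 = 0 + 7 = 7 — agrees with the printout.
Step 4: r3 = 7 + 7 = 14 — checks out.
Step 5: r1 = 7 * 14 = 98 — this is not what the printout shows.
That makes step 5 the first incorrect line — r1 = 98 is what it should show.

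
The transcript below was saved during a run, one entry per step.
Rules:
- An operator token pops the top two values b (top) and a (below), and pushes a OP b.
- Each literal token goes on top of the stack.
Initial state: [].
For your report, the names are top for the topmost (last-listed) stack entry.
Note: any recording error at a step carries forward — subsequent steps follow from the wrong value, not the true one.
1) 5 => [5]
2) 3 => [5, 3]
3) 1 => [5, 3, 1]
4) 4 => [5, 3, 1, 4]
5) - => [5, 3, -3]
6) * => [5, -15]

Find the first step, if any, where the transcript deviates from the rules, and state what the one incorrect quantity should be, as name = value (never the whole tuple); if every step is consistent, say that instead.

step 6, top = -9

Recomputing the run from the initial state:
step 1: [5]
step 2: [5, 3]
step 3: [5, 3, 1]
step 4: [5, 3, 1, 4]
step 5: [5, 3, -3]
step 6: [5, -9]
The first disagreement with the transcript is at step 6, where the value should be top = -9.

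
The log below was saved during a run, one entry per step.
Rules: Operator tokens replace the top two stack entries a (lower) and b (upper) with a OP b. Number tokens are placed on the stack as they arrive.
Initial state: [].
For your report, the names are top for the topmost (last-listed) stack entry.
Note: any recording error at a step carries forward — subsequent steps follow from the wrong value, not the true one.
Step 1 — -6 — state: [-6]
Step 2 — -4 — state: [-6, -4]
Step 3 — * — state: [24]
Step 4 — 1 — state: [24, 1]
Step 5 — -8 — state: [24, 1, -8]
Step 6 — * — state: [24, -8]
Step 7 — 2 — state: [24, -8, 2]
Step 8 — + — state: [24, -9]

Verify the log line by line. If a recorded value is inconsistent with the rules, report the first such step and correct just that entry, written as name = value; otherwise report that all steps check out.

Recomputing the run from the initial state:
step 1: [-6]
step 2: [-6, -4]
step 3: [24]
step 4: [24, 1]
step 5: [24, 1, -8]
step 6: [24, -8]
step 7: [24, -8, 2]
step 8: [24, -6]
The first disagreement with the log is at step 8, where the value should be top = -6.

step 8, top = -6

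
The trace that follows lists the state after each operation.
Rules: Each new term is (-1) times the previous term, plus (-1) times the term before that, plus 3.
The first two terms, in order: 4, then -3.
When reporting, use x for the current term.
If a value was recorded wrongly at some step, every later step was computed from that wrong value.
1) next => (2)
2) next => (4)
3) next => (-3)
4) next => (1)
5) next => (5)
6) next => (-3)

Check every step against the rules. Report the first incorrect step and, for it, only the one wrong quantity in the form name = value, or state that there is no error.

Step 1: x = -1*(-3) + (-1)*(4) + (3) = 2 — checks out.
Step 2: x = -1*(2) + (-1)*(-3) + (3) = 4 — agrees with the trace.
Step 3: x = -1*(4) + (-1)*(2) + (3) = -3 — consistent with the trace.
Step 4: x = -1*(-3) + (-1)*(4) + (3) = 2 — the trace has a different value.
The audit stops at step 4: the recorded entry is wrong and should be x = 2.

step 4, x = 2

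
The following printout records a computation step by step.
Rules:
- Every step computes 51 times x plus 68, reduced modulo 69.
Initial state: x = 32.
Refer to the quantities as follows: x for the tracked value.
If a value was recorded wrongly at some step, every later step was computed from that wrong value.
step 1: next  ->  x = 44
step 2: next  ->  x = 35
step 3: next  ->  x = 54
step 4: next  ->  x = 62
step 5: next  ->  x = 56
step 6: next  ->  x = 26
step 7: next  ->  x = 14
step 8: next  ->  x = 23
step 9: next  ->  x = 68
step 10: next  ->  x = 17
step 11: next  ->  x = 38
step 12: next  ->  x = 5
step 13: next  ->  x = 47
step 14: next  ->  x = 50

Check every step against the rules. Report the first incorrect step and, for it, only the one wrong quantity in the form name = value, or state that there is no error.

Step 1: x = (51*32 + 68) mod 69 = 44 — checks out.
Step 2: x = (51*44 + 68) mod 69 = 35 — verified.
Step 3: x = (51*35 + 68) mod 69 = 59 — the printout has a different value.
Conclusion: step 3 carries the first error; the entry should be x = 59.

step 3, x = 59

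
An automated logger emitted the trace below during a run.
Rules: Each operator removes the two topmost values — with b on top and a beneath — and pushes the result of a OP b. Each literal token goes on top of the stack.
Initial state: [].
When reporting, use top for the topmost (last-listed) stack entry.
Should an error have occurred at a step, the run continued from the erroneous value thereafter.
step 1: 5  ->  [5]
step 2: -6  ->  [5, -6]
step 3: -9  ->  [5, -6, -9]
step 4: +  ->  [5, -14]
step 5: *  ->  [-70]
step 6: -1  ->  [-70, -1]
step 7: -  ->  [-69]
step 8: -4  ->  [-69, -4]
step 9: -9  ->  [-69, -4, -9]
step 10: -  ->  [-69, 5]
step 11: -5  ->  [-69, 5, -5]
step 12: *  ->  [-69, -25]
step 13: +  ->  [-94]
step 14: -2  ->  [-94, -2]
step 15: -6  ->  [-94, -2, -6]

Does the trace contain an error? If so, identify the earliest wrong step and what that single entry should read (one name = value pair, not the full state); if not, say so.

step 4, top = -15

Recomputing the run from the initial state:
step 1: [5]
step 2: [5, -6]
step 3: [5, -6, -9]
step 4: [5, -15]
step 5: [-75]
step 6: [-75, -1]
step 7: [-74]
step 8: [-74, -4]
step 9: [-74, -4, -9]
step 10: [-74, 5]
step 11: [-74, 5, -5]
step 12: [-74, -25]
step 13: [-99]
step 14: [-99, -2]
step 15: [-99, -2, -6]
The first disagreement with the trace is at step 4, where the value should be top = -15.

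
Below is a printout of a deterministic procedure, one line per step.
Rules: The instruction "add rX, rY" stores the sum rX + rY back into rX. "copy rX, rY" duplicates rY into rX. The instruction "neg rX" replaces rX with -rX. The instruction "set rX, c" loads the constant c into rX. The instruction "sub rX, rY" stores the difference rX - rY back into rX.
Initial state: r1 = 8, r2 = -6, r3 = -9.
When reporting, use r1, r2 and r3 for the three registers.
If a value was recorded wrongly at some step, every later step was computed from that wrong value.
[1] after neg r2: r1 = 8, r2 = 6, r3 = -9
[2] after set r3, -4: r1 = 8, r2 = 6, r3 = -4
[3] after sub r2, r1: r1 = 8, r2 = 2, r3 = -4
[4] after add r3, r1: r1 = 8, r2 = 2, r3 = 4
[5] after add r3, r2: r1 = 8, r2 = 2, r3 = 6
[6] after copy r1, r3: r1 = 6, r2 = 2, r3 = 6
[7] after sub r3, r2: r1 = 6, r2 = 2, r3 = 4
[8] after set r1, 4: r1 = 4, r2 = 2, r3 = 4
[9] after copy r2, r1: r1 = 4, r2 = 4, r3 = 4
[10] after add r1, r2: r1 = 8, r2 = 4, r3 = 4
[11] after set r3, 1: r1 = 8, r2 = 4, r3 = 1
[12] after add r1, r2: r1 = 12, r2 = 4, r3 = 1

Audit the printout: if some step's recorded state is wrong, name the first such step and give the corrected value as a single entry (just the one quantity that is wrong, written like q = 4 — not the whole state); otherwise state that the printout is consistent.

step 3, r2 = -2

Recomputing the run from the initial state:
step 1: r1 = 8, r2 = 6, r3 = -9
step 2: r1 = 8, r2 = 6, r3 = -4
step 3: r1 = 8, r2 = -2, r3 = -4
step 4: r1 = 8, r2 = -2, r3 = 4
step 5: r1 = 8, r2 = -2, r3 = 2
step 6: r1 = 2, r2 = -2, r3 = 2
step 7: r1 = 2, r2 = -2, r3 = 4
step 8: r1 = 4, r2 = -2, r3 = 4
step 9: r1 = 4, r2 = 4, r3 = 4
step 10: r1 = 8, r2 = 4, r3 = 4
step 11: r1 = 8, r2 = 4, r3 = 1
step 12: r1 = 12, r2 = 4, r3 = 1
The first disagreement with the printout is at step 3, where the value should be r2 = -2.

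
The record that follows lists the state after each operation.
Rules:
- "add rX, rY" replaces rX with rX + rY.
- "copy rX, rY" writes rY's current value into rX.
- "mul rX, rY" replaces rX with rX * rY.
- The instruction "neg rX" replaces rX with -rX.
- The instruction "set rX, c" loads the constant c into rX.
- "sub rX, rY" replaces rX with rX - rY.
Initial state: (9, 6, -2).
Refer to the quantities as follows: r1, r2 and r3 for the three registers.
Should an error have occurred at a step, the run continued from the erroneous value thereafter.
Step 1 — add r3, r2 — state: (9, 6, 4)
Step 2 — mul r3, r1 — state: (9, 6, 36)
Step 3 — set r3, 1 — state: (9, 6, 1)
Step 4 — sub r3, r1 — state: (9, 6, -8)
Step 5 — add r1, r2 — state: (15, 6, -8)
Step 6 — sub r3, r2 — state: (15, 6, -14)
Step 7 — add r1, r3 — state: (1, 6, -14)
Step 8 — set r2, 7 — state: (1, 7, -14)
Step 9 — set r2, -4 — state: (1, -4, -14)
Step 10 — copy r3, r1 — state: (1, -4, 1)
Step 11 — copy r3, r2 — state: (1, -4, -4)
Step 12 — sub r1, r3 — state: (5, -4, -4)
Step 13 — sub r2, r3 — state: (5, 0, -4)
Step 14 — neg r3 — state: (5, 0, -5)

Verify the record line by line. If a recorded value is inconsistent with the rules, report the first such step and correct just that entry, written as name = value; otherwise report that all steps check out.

step 14, r3 = 4

Recomputing the run from the initial state:
step 1: r1 = 9, r2 = 6, r3 = 4
step 2: r1 = 9, r2 = 6, r3 = 36
step 3: r1 = 9, r2 = 6, r3 = 1
step 4: r1 = 9, r2 = 6, r3 = -8
step 5: r1 = 15, r2 = 6, r3 = -8
step 6: r1 = 15, r2 = 6, r3 = -14
step 7: r1 = 1, r2 = 6, r3 = -14
step 8: r1 = 1, r2 = 7, r3 = -14
step 9: r1 = 1, r2 = -4, r3 = -14
step 10: r1 = 1, r2 = -4, r3 = 1
step 11: r1 = 1, r2 = -4, r3 = -4
step 12: r1 = 5, r2 = -4, r3 = -4
step 13: r1 = 5, r2 = 0, r3 = -4
step 14: r1 = 5, r2 = 0, r3 = 4
The first disagreement with the record is at step 14, where the value should be r3 = 4.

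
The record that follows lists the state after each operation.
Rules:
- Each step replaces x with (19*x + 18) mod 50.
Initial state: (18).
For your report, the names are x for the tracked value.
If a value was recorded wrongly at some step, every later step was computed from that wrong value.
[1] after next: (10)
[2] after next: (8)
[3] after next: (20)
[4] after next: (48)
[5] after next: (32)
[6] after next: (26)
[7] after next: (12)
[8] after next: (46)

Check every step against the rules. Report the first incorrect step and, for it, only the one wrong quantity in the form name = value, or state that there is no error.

1. x = (19*18 + 18) mod 50 = 10 (confirmed correct)
2. x = (19*10 + 18) mod 50 = 8 (consistent with the record)
3. x = (19*8 + 18) mod 50 = 20 (no discrepancy)
4. x = (19*20 + 18) mod 50 = 48 (same as recorded)
5. x = (19*48 + 18) mod 50 = 30 (this is not what the record shows)
First deviation found at step 5; the corrected entry is x = 30.

step 5, x = 30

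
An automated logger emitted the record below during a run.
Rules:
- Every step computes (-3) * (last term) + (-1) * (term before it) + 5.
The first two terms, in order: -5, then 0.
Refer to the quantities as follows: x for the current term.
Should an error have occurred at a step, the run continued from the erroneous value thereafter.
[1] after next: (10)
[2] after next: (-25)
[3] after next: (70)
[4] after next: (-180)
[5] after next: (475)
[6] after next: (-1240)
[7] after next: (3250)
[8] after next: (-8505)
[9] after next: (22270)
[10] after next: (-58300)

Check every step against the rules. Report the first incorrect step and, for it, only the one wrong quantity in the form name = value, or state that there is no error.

step 1: x = -3*(0) + (-1)*(-5) + (5) = 10 -> same as recorded
step 2: x = -3*(10) + (-1)*(0) + (5) = -25 -> no discrepancy
step 3: x = -3*(-25) + (-1)*(10) + (5) = 70 -> same as recorded
step 4: x = -3*(70) + (-1)*(-25) + (5) = -180 -> checks out
step 5: x = -3*(-180) + (-1)*(70) + (5) = 475 -> agrees with the record
step 6: x = -3*(475) + (-1)*(-180) + (5) = -1240 -> matches
step 7: x = -3*(-1240) + (-1)*(475) + (5) = 3250 -> checks out
step 8: x = -3*(3250) + (-1)*(-1240) + (5) = -8505 -> exactly as logged
step 9: x = -3*(-8505) + (-1)*(3250) + (5) = 22270 -> exactly as logged
step 10: x = -3*(22270) + (-1)*(-8505) + (5) = -58300 -> consistent with the record
Nothing is out of place; the run is error-free.

no error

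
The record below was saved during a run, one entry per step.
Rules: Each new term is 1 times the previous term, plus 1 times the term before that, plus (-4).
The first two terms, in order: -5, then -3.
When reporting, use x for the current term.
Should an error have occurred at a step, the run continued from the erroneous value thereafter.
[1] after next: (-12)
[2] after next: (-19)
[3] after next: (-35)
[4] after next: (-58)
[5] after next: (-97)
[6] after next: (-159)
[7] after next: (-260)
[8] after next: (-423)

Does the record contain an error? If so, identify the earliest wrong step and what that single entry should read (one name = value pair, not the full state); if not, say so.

no error

Recomputing the run from the initial state:
step 1: x = -12
step 2: x = -19
step 3: x = -35
step 4: x = -58
step 5: x = -97
step 6: x = -159
step 7: x = -260
step 8: x = -423
This matches the record at every step.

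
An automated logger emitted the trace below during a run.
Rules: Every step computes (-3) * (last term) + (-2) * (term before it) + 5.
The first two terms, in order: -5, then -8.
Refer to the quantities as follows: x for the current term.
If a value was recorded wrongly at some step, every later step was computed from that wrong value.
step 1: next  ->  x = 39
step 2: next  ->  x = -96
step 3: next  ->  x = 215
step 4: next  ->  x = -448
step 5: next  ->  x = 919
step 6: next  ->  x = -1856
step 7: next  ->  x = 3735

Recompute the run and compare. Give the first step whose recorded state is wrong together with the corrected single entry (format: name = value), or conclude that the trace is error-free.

no error

Recomputing the run from the initial state:
step 1: x = 39
step 2: x = -96
step 3: x = 215
step 4: x = -448
step 5: x = 919
step 6: x = -1856
step 7: x = 3735
This matches the trace at every step.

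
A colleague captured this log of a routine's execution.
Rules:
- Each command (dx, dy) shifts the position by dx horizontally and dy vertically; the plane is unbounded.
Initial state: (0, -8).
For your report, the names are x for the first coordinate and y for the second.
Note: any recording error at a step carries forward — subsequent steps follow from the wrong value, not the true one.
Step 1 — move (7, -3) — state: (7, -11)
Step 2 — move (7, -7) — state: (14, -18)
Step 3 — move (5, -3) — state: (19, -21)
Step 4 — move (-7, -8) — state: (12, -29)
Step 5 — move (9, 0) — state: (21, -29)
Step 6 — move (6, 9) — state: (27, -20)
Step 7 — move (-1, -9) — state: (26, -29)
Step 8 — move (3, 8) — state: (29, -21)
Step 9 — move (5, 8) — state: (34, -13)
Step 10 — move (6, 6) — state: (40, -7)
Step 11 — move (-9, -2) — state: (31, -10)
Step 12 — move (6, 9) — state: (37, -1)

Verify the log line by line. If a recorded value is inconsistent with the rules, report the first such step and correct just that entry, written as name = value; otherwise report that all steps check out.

Recomputing the run from the initial state:
step 1: x = 7, y = -11
step 2: x = 14, y = -18
step 3: x = 19, y = -21
step 4: x = 12, y = -29
step 5: x = 21, y = -29
step 6: x = 27, y = -20
step 7: x = 26, y = -29
step 8: x = 29, y = -21
step 9: x = 34, y = -13
step 10: x = 40, y = -7
step 11: x = 31, y = -9
step 12: x = 37, y = 0
The first disagreement with the log is at step 11, where the value should be y = -9.

step 11, y = -9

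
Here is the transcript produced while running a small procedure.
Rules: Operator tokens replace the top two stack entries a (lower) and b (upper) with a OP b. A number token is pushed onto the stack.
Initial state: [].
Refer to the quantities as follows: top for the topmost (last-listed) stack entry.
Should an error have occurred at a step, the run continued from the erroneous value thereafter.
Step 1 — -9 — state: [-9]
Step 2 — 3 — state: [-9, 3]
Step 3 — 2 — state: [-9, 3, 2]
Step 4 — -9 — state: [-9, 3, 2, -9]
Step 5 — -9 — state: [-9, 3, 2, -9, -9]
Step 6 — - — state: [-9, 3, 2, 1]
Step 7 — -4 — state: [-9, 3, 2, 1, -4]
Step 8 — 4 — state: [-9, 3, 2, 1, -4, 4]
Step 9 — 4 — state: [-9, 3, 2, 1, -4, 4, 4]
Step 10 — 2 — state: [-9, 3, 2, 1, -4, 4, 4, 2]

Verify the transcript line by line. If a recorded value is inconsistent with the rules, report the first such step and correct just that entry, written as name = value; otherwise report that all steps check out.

1. push -9: top = -9 (in agreement)
2. push 3: top = 3 (verified)
3. push 2: top = 2 (matches)
4. push -9: top = -9 (no discrepancy)
5. push -9: top = -9 (same as recorded)
6. -9 - -9 = 0 (this is not what the transcript shows)
So the first discrepancy is step 6, where the right value is top = 0.

step 6, top = 0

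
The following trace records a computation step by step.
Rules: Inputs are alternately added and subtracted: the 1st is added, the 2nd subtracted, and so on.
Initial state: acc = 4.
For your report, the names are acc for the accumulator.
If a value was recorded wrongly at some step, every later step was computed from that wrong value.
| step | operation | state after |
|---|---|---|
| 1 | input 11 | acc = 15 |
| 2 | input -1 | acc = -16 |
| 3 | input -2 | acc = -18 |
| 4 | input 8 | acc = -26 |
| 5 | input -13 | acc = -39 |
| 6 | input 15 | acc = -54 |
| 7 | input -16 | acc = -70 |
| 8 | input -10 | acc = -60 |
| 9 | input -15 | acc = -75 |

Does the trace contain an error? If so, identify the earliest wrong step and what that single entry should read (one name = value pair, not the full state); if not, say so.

step 2, acc = 16

Step 1: acc = 4 + 11 = 15 — checks out.
Step 2: acc = 15 - -1 = 16 — first mismatch against the trace.
First deviation found at step 2; the corrected entry is acc = 16.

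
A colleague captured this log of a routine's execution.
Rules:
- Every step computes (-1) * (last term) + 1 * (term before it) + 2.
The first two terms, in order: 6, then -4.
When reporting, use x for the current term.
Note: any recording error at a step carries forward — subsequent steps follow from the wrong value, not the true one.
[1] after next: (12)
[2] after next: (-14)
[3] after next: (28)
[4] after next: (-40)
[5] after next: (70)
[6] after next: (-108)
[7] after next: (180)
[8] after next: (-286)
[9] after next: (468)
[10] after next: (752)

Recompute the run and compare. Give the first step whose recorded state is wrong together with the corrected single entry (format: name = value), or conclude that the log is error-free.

step 1: x = -1*(-4) + (1)*(6) + (2) = 12 -> matches
step 2: x = -1*(12) + (1)*(-4) + (2) = -14 -> verified
step 3: x = -1*(-14) + (1)*(12) + (2) = 28 -> same as recorded
step 4: x = -1*(28) + (1)*(-14) + (2) = -40 -> checks out
step 5: x = -1*(-40) + (1)*(28) + (2) = 70 -> confirmed correct
step 6: x = -1*(70) + (1)*(-40) + (2) = -108 -> agrees with the log
step 7: x = -1*(-108) + (1)*(70) + (2) = 180 -> checks out
step 8: x = -1*(180) + (1)*(-108) + (2) = -286 -> agrees with the log
step 9: x = -1*(-286) + (1)*(180) + (2) = 468 -> same as recorded
step 10: x = -1*(468) + (1)*(-286) + (2) = -752 -> this is not what the log shows
First deviation found at step 10; the corrected entry is x = -752.

step 10, x = -752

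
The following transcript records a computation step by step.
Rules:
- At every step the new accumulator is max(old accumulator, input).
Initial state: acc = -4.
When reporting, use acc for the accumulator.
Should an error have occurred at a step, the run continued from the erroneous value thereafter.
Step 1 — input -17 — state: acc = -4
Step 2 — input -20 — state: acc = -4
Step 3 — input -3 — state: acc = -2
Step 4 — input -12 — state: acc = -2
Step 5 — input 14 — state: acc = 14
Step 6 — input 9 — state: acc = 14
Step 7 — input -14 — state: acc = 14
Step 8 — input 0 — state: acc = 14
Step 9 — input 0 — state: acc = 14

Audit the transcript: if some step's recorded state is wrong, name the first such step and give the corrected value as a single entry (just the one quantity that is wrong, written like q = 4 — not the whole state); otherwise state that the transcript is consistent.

step 3, acc = -3

Recomputing the run from the initial state:
step 1: acc = -4
step 2: acc = -4
step 3: acc = -3
step 4: acc = -3
step 5: acc = 14
step 6: acc = 14
step 7: acc = 14
step 8: acc = 14
step 9: acc = 14
The first disagreement with the transcript is at step 3, where the value should be acc = -3.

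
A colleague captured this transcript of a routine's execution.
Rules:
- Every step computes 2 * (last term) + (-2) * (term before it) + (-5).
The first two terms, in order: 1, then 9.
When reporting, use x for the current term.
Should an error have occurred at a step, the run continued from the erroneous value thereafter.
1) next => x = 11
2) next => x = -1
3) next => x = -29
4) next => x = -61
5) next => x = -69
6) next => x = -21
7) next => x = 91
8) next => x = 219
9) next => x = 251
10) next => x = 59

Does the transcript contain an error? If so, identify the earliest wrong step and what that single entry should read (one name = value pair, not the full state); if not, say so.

no error

Step 1: x = 2*(9) + (-2)*(1) + (-5) = 11 — same as recorded.
Step 2: x = 2*(11) + (-2)*(9) + (-5) = -1 — checks out.
Step 3: x = 2*(-1) + (-2)*(11) + (-5) = -29 — consistent with the transcript.
Step 4: x = 2*(-29) + (-2)*(-1) + (-5) = -61 — no discrepancy.
Step 5: x = 2*(-61) + (-2)*(-29) + (-5) = -69 — no discrepancy.
Step 6: x = 2*(-69) + (-2)*(-61) + (-5) = -21 — matches.
Step 7: x = 2*(-21) + (-2)*(-69) + (-5) = 91 — agrees with the transcript.
Step 8: x = 2*(91) + (-2)*(-21) + (-5) = 219 — confirmed correct.
Step 9: x = 2*(219) + (-2)*(91) + (-5) = 251 — matches.
Step 10: x = 2*(251) + (-2)*(219) + (-5) = 59 — checks out.
No step deviates from the rules.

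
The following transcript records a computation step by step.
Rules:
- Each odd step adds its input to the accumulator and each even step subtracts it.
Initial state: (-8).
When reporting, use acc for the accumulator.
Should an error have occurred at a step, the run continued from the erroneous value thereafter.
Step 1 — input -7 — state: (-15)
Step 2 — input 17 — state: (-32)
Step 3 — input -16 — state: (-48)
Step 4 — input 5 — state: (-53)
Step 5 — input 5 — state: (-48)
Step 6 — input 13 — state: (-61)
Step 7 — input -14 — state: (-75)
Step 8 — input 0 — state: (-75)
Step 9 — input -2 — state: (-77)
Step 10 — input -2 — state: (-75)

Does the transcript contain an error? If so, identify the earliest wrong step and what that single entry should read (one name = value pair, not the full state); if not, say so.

no error

Recomputing the run from the initial state:
step 1: acc = -15
step 2: acc = -32
step 3: acc = -48
step 4: acc = -53
step 5: acc = -48
step 6: acc = -61
step 7: acc = -75
step 8: acc = -75
step 9: acc = -77
step 10: acc = -75
This matches the transcript at every step.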